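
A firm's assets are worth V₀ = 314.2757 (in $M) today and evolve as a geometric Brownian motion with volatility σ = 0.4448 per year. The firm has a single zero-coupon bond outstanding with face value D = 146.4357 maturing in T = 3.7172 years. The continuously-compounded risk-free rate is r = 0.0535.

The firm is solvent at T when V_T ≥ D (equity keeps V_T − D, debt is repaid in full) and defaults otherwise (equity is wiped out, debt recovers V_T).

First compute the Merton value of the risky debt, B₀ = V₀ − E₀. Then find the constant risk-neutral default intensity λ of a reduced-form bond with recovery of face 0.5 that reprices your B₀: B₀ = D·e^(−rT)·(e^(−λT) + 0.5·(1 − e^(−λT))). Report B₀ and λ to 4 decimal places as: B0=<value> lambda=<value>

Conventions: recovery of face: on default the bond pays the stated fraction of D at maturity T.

B0=109.7360 lambda=0.0506

Apply the equity-as-call identities (strike 146.4357, horizon 3.7172 years):
d₁ = [ln(V₀/D) + (r + σ²/2)T] / (σ√T)
   = [ln(314.2757/146.4357) + (0.0535 + 0.5·0.4448²)·3.7172] / (0.4448·√3.7172)
   = [0.763684 + 0.566589] / 0.857576 = 1.551201
d₂ = d₁ − σ√T = 1.551201 − 0.857576 = 0.693624
N(d₁) = 0.939573,  N(d₂) = 0.756041,  e^(−rT) = 0.819656
E₀ = V₀·N(d₁) − D·e^(−rT)·N(d₂)
   = 314.2757·0.939573 − 146.4357·0.819656·0.756041 = 204.539723
B₀ = V₀ − E₀ = 314.2757 − 204.539723 = 109.735977
e^(−λT) = (B₀·e^(rT)/D − 0.5)/(1 − 0.5) = (109.7360·1.220024/146.4357 − 0.5)/0.5 = 0.82852282
λ = −ln(0.82852282)/3.7172 = 0.050606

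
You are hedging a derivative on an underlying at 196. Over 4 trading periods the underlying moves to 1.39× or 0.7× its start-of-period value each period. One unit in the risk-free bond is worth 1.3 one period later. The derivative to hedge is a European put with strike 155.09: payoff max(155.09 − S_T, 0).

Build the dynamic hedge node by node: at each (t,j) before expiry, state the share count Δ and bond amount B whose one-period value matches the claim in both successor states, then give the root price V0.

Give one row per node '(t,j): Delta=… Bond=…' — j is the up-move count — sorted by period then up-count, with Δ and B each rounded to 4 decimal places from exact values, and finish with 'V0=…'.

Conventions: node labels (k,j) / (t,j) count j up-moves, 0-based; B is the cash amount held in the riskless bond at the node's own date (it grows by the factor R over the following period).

Under the risk-neutral measure, an up-move has probability p* = (R−d)/(u−d) = 0.8696 and values discount at R = 1.3.
At maturity the claim pays: V(4,0)=108.0304, V(4,1)=61.6431, V(4,2)=0.0000, V(4,3)=0.0000, V(4,4)=0.0000
Node (3,0) S=67.2280: V=(p*·61.6431+(1−p*)·108.0304)/1.3=52.0720; Δ=(61.6431−108.0304)/(93.4469−47.0596)=-1.0000; B=V−Δ·S=119.3000
Node (3,1) S=133.4956: V=(p*·0.0000+(1−p*)·61.6431)/1.3=6.1849; Δ=(0.0000−61.6431)/(185.5589−93.4469)=-0.6692; B=V−Δ·S=95.5227
Node (3,2) S=265.0841: V=(p*·0.0000+(1−p*)·0.0000)/1.3=0.0000; Δ=(0.0000−0.0000)/(368.4669−185.5589)=0.0000; B=V−Δ·S=0.0000
Node (3,3) S=526.3813: V=(p*·0.0000+(1−p*)·0.0000)/1.3=0.0000; Δ=(0.0000−0.0000)/(731.6700−368.4669)=0.0000; B=V−Δ·S=0.0000
Node (2,0) S=96.0400: V=(p*·6.1849+(1−p*)·52.0720)/1.3=9.3617; Δ=(6.1849−52.0720)/(133.4956−67.2280)=-0.6925; B=V−Δ·S=75.8647
Node (2,1) S=190.7080: V=(p*·0.0000+(1−p*)·6.1849)/1.3=0.6206; Δ=(0.0000−6.1849)/(265.0841−133.4956)=-0.0470; B=V−Δ·S=9.5842
Node (2,2) S=378.6916: V=(p*·0.0000+(1−p*)·0.0000)/1.3=0.0000; Δ=(0.0000−0.0000)/(526.3813−265.0841)=0.0000; B=V−Δ·S=0.0000
Node (1,0) S=137.2000: V=(p*·0.6206+(1−p*)·9.3617)/1.3=1.3544; Δ=(0.6206−9.3617)/(190.7080−96.0400)=-0.0923; B=V−Δ·S=14.0227
Node (1,1) S=272.4400: V=(p*·0.0000+(1−p*)·0.6206)/1.3=0.0623; Δ=(0.0000−0.6206)/(378.6916−190.7080)=-0.0033; B=V−Δ·S=0.9616
Node (0,0) S=196.0000: V=(p*·0.0623+(1−p*)·1.3544)/1.3=0.1775; Δ=(0.0623−1.3544)/(272.4400−137.2000)=-0.0096; B=V−Δ·S=2.0502
Verification: the root portfolio costs Δ(0,0)·S0 + B(0,0) = 0.1775, matching V0.

(0,0): Delta=-0.0096 Bond=2.0502
(1,0): Delta=-0.0923 Bond=14.0227
(1,1): Delta=-0.0033 Bond=0.9616
(2,0): Delta=-0.6925 Bond=75.8647
(2,1): Delta=-0.0470 Bond=9.5842
(2,2): Delta=0.0000 Bond=0.0000
(3,0): Delta=-1.0000 Bond=119.3000
(3,1): Delta=-0.6692 Bond=95.5227
(3,2): Delta=0.0000 Bond=0.0000
(3,3): Delta=0.0000 Bond=0.0000
V0=0.1775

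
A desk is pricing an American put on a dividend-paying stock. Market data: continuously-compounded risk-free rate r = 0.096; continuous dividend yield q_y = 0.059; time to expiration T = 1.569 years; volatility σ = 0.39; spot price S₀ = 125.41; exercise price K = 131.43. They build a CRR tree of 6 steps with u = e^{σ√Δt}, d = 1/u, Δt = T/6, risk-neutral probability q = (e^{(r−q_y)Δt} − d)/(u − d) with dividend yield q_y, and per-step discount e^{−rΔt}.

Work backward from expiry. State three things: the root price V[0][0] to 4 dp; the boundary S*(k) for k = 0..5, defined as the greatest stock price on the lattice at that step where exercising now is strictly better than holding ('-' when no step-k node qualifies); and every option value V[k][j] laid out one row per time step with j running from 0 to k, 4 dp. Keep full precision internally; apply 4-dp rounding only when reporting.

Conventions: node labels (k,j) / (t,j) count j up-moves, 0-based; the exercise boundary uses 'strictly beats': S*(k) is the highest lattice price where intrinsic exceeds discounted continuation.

price = 23.1581
boundary = - - 84.1600 68.9433 84.1600 102.7351
tree:
23.1581
33.6654 12.7631
47.2700 20.4033 4.9863
62.4867 31.6890 8.9986 0.8101
74.9521 47.2700 16.1324 1.5809 0.0000
85.1636 62.4867 28.6949 3.0850 0.0000 0.0000
93.5289 74.9521 47.2700 6.0200 0.0000 0.0000 0.0000

params: Δt=0.26150 u=1.22071 d=0.81919 q=0.47452 e^(-rΔt)=0.97521
t_6 payoffs: 93.5289 74.9521 47.2700 6.0200 0.0000 0.0000 0.0000
t_5: node(5,0) S=46.2664 payoff=85.1636 vs cont=82.6136 → 85.1636 [stop]  node(5,1) S=68.9433 payoff=62.4867 vs cont=60.2839 → 62.4867 [stop]  node(5,2) S=102.7351 payoff=28.6949 vs cont=27.0094 → 28.6949 [stop]  node(5,3) S=153.0895 payoff=0.0000 vs cont=3.0850 → 3.0850 [wait]  node(5,4) S=228.1246 payoff=0.0000 vs cont=0.0000 → 0.0000 [wait]  node(5,5) S=339.9373 payoff=0.0000 vs cont=0.0000 → 0.0000 [wait]  ⇒ S*(5)=102.7351
t_4: node(4,0) S=56.4779 payoff=74.9521 vs cont=72.5584 → 74.9521 [stop]  node(4,1) S=84.1600 payoff=47.2700 vs cont=45.3002 → 47.2700 [stop]  node(4,2) S=125.4100 payoff=6.0200 vs cont=16.1324 → 16.1324 [wait]  node(4,3) S=186.8783 payoff=0.0000 vs cont=1.5809 → 1.5809 [wait]  node(4,4) S=278.4746 payoff=0.0000 vs cont=0.0000 → 0.0000 [wait]  ⇒ S*(4)=84.1600
t_3: node(3,0) S=68.9433 payoff=62.4867 vs cont=60.2839 → 62.4867 [stop]  node(3,1) S=102.7351 payoff=28.6949 vs cont=31.6890 → 31.6890 [wait]  node(3,2) S=153.0895 payoff=0.0000 vs cont=8.9986 → 8.9986 [wait]  node(3,3) S=228.1246 payoff=0.0000 vs cont=0.8101 → 0.8101 [wait]  ⇒ S*(3)=68.9433
t_2: node(2,0) S=84.1600 payoff=47.2700 vs cont=46.6857 → 47.2700 [stop]  node(2,1) S=125.4100 payoff=6.0200 vs cont=20.4033 → 20.4033 [wait]  node(2,2) S=186.8783 payoff=0.0000 vs cont=4.9863 → 4.9863 [wait]  ⇒ S*(2)=84.1600
t_1: node(1,0) S=102.7351 payoff=28.6949 vs cont=33.6654 → 33.6654 [wait]  node(1,1) S=153.0895 payoff=0.0000 vs cont=12.7631 → 12.7631 [wait]  ⇒ S*(1)=-
t_0: node(0,0) S=125.4100 payoff=6.0200 vs cont=23.1581 → 23.1581 [wait]  ⇒ S*(0)=-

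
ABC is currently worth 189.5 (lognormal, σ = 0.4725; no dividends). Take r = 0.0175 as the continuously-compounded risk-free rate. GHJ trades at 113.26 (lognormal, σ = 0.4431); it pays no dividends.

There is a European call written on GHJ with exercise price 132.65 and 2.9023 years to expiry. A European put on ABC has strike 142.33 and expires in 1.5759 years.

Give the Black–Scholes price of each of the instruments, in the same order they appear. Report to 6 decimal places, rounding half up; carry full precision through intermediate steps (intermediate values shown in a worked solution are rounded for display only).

price(GHJ call K=132.65) = 29.128304
price(ABC put K=142.33) = 17.748513

[GHJ call K=132.65]
σ√T = 0.4431·√2.9023 = 0.754871
d₁ = (ln(S/K) + (r+σ²/2)T) / (σ√T) = (ln(113.26/132.65) + (0.0175+0.4431²/2)·2.9023) / 0.754871 = (-0.158028 + 0.335706) / 0.754871 = 0.235375
d₂ = d₁ − σ√T = 0.235375 − 0.754871 = -0.519497
e^{−rT} = 0.950478
N(d₁) = 0.593041,  N(d₂) = 0.301707
price = S·N(d₁) − K·e^{−rT}·N(d₂) = 67.167825 − 38.039521 = 29.128304
[ABC put K=142.33]
σ√T = 0.4725·√1.5759 = 0.593152
d₁ = (ln(S/K) + (r+σ²/2)T) / (σ√T) = (ln(189.5/142.33) + (0.0175+0.4725²/2)·1.5759) / 0.593152 = (0.286241 + 0.203493) / 0.593152 = 0.825646
d₂ = d₁ − σ√T = 0.825646 − 0.593152 = 0.232494
e^{−rT} = 0.972799
N(−d₁) = 0.204502,  N(−d₂) = 0.408077
price = K·e^{−rT}·N(−d₂) − S·N(−d₁) = 56.501731 − 38.753218 = 17.748513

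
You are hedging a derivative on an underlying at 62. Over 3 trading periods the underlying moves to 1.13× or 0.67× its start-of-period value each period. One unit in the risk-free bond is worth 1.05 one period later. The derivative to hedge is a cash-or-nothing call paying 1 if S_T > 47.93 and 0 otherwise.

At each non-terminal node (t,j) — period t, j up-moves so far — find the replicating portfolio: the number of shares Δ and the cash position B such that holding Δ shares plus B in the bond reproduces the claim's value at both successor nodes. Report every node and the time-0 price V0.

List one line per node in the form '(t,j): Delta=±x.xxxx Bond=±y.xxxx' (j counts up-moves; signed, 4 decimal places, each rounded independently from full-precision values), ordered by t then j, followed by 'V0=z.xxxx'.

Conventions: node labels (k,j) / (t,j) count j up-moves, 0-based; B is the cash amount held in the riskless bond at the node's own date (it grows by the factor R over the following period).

(0,0): Delta=0.0091 Bond=0.2280
(1,0): Delta=0.0412 Bond=-1.0914
(1,1): Delta=0.0051 Bond=0.5195
(2,0): Delta=0.0000 Bond=0.0000
(2,1): Delta=0.0463 Bond=-1.3872
(2,2): Delta=0.0000 Bond=0.9524
V0=0.7945

No-arbitrage ⇒ martingale measure with p* = (R−d)/(u−d) = 0.8261.
At maturity the claim pays: V(3,0)=0.0000, V(3,1)=0.0000, V(3,2)=1.0000, V(3,3)=1.0000
Node (2,0) S=27.8318: V=(p*·0.0000+(1−p*)·0.0000)/1.05=0.0000; Δ=(0.0000−0.0000)/(31.4499−18.6473)=0.0000; B=V−Δ·S=0.0000
Node (2,1) S=46.9402: V=(p*·1.0000+(1−p*)·0.0000)/1.05=0.7867; Δ=(1.0000−0.0000)/(53.0424−31.4499)=0.0463; B=V−Δ·S=-1.3872
Node (2,2) S=79.1678: V=(p*·1.0000+(1−p*)·1.0000)/1.05=0.9524; Δ=(1.0000−1.0000)/(89.4596−53.0424)=0.0000; B=V−Δ·S=0.9524
Node (1,0) S=41.5400: V=(p*·0.7867+(1−p*)·0.0000)/1.05=0.6190; Δ=(0.7867−0.0000)/(46.9402−27.8318)=0.0412; B=V−Δ·S=-1.0914
Node (1,1) S=70.0600: V=(p*·0.9524+(1−p*)·0.7867)/1.05=0.8796; Δ=(0.9524−0.7867)/(79.1678−46.9402)=0.0051; B=V−Δ·S=0.5195
Node (0,0) S=62.0000: V=(p*·0.8796+(1−p*)·0.6190)/1.05=0.7945; Δ=(0.8796−0.6190)/(70.0600−41.5400)=0.0091; B=V−Δ·S=0.2280
Verification: the root portfolio costs Δ(0,0)·S0 + B(0,0) = 0.7945, matching V0.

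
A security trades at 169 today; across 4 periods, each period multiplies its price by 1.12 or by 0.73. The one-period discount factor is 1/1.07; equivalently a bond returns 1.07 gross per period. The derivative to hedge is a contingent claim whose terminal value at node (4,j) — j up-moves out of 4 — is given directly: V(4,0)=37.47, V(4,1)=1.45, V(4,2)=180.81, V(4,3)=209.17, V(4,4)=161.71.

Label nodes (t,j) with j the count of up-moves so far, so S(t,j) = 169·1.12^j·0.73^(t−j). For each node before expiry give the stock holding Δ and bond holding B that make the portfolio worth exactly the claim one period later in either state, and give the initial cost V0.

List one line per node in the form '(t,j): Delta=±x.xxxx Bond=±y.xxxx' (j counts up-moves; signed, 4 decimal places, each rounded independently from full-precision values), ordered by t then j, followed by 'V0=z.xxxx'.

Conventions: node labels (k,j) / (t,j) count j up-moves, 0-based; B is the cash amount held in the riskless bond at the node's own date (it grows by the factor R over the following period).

(0,0): Delta=-0.1922 Bond=168.3270
(1,0): Delta=1.1084 Bond=19.6533
(1,1): Delta=-0.3169 Bond=203.7064
(2,0): Delta=4.0378 Bond=-242.7912
(2,1): Delta=0.8276 Bond=59.8262
(2,2): Delta=-0.4266 Bond=241.2217
(3,0): Delta=-1.4048 Bond=98.0300
(3,1): Delta=4.5594 Bond=-312.4067
(3,2): Delta=0.4699 Bond=119.3700
(3,3): Delta=-0.5125 Bond=278.5097
V0=135.8386

The replicating-portfolio and risk-neutral prices coincide; use p* = (1.07−0.73)/(1.12−0.73) = 0.8718 for the latter.
At maturity the claim pays: V(4,0)=37.4700, V(4,1)=1.4500, V(4,2)=180.8100, V(4,3)=209.1700, V(4,4)=161.7100
(3,0): S=65.7439. Δ = (V_up−V_dn)/(S_up−S_dn) = (1.4500−37.4700)/(73.6331−47.9930) = -1.4048. V = [p*·1.4500 + (1−p*)·37.4700]/1.07 = 5.6710. B = V − Δ·S = 98.0300.
(3,1): S=100.8673. Δ = (V_up−V_dn)/(S_up−S_dn) = (180.8100−1.4500)/(112.9714−73.6331) = 4.5594. V = [p*·180.8100 + (1−p*)·1.4500]/1.07 = 147.4908. B = V − Δ·S = -312.4067.
(3,2): S=154.7553. Δ = (V_up−V_dn)/(S_up−S_dn) = (209.1700−180.8100)/(173.3260−112.9714) = 0.4699. V = [p*·209.1700 + (1−p*)·180.8100]/1.07 = 192.0879. B = V − Δ·S = 119.3700.
(3,3): S=237.4328. Δ = (V_up−V_dn)/(S_up−S_dn) = (161.7100−209.1700)/(265.9248−173.3260) = -0.5125. V = [p*·161.7100 + (1−p*)·209.1700]/1.07 = 156.8174. B = V − Δ·S = 278.5097.
(2,0): S=90.0601. Δ = (V_up−V_dn)/(S_up−S_dn) = (147.4908−5.6710)/(100.8673−65.7439) = 4.0378. V = [p*·147.4908 + (1−p*)·5.6710]/1.07 = 120.8493. B = V − Δ·S = -242.7912.
(2,1): S=138.1744. Δ = (V_up−V_dn)/(S_up−S_dn) = (192.0879−147.4908)/(154.7553−100.8673) = 0.8276. V = [p*·192.0879 + (1−p*)·147.4908]/1.07 = 174.1779. B = V − Δ·S = 59.8262.
(2,2): S=211.9936. Δ = (V_up−V_dn)/(S_up−S_dn) = (156.8174−192.0879)/(237.4328−154.7553) = -0.4266. V = [p*·156.8174 + (1−p*)·192.0879]/1.07 = 150.7844. B = V − Δ·S = 241.2217.
(1,0): S=123.3700. Δ = (V_up−V_dn)/(S_up−S_dn) = (174.1779−120.8493)/(138.1744−90.0601) = 1.1084. V = [p*·174.1779 + (1−p*)·120.8493]/1.07 = 156.3934. B = V − Δ·S = 19.6533.
(1,1): S=189.2800. Δ = (V_up−V_dn)/(S_up−S_dn) = (150.7844−174.1779)/(211.9936−138.1744) = -0.3169. V = [p*·150.7844 + (1−p*)·174.1779]/1.07 = 143.7229. B = V − Δ·S = 203.7064.
(0,0): S=169.0000. Δ = (V_up−V_dn)/(S_up−S_dn) = (143.7229−156.3934)/(189.2800−123.3700) = -0.1922. V = [p*·143.7229 + (1−p*)·156.3934]/1.07 = 135.8386. B = V − Δ·S = 168.3270.
As a check, the time-0 holding Δ(0,0)·S0 + B(0,0) comes to 135.8386 — exactly V0.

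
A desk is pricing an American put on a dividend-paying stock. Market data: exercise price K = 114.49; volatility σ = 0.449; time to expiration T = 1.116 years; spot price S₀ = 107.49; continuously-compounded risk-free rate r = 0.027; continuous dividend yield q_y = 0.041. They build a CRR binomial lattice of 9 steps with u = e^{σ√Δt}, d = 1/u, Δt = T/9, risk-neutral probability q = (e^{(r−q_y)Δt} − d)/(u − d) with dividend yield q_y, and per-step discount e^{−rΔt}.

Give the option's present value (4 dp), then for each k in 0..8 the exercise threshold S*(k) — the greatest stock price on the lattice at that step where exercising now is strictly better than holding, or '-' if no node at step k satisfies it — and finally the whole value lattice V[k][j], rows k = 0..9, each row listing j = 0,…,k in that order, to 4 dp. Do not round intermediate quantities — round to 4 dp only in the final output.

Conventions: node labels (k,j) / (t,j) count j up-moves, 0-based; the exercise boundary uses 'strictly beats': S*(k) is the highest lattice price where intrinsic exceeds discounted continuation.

params: Δt=0.12400 u=1.17129 d=0.85376 q=0.45509 e^(-rΔt)=0.99666
t_9 payoffs: 88.5855 78.9509 65.7329 47.5986 22.7197 0.0000 0.0000 0.0000 0.0000 0.0000
t_8: node(8,0) S=30.3417 payoff=84.1483 vs cont=83.9195 → 84.1483 [stop]  node(8,1) S=41.6267 payoff=72.8633 vs cont=72.6917 → 72.8633 [stop]  node(8,2) S=57.1090 payoff=57.3810 vs cont=57.2880 → 57.3810 [stop]  node(8,3) S=78.3495 payoff=36.1405 vs cont=36.1552 → 36.1552 [wait]  node(8,4) S=107.4900 payoff=7.0000 vs cont=12.3388 → 12.3388 [wait]  node(8,5) S=147.4687 payoff=0.0000 vs cont=0.0000 → 0.0000 [wait]  node(8,6) S=202.3168 payoff=0.0000 vs cont=0.0000 → 0.0000 [wait]  node(8,7) S=277.5644 payoff=0.0000 vs cont=0.0000 → 0.0000 [wait]  node(8,8) S=380.7989 payoff=0.0000 vs cont=0.0000 → 0.0000 [wait]  ⇒ S*(8)=57.1090
t_7: node(7,0) S=35.5391 payoff=78.9509 vs cont=78.7485 → 78.9509 [stop]  node(7,1) S=48.7571 payoff=65.7329 vs cont=65.5974 → 65.7329 [stop]  node(7,2) S=66.8914 payoff=47.5986 vs cont=47.5618 → 47.5986 [stop]  node(7,3) S=91.7703 payoff=22.7197 vs cont=25.2319 → 25.2319 [wait]  node(7,4) S=125.9024 payoff=0.0000 vs cont=6.7010 → 6.7010 [wait]  node(7,5) S=172.7293 payoff=0.0000 vs cont=0.0000 → 0.0000 [wait]  node(7,6) S=236.9725 payoff=0.0000 vs cont=0.0000 → 0.0000 [wait]  node(7,7) S=325.1096 payoff=0.0000 vs cont=0.0000 → 0.0000 [wait]  ⇒ S*(7)=66.8914
t_6: node(6,0) S=41.6267 payoff=72.8633 vs cont=72.6917 → 72.8633 [stop]  node(6,1) S=57.1090 payoff=57.3810 vs cont=57.2880 → 57.3810 [stop]  node(6,2) S=78.3495 payoff=36.1405 vs cont=37.2946 → 37.2946 [wait]  node(6,3) S=107.4900 payoff=7.0000 vs cont=16.7425 → 16.7425 [wait]  node(6,4) S=147.4687 payoff=0.0000 vs cont=3.6392 → 3.6392 [wait]  node(6,5) S=202.3168 payoff=0.0000 vs cont=0.0000 → 0.0000 [wait]  node(6,6) S=277.5644 payoff=0.0000 vs cont=0.0000 → 0.0000 [wait]  ⇒ S*(6)=57.1090
t_5: node(5,0) S=48.7571 payoff=65.7329 vs cont=65.5974 → 65.7329 [stop]  node(5,1) S=66.8914 payoff=47.5986 vs cont=48.0786 → 48.0786 [wait]  node(5,2) S=91.7703 payoff=22.7197 vs cont=27.8481 → 27.8481 [wait]  node(5,3) S=125.9024 payoff=0.0000 vs cont=10.7433 → 10.7433 [wait]  node(5,4) S=172.7293 payoff=0.0000 vs cont=1.9764 → 1.9764 [wait]  node(5,5) S=236.9725 payoff=0.0000 vs cont=0.0000 → 0.0000 [wait]  ⇒ S*(5)=48.7571
t_4: node(4,0) S=57.1090 payoff=57.3810 vs cont=57.5057 → 57.5057 [wait]  node(4,1) S=78.3495 payoff=36.1405 vs cont=38.7419 → 38.7419 [wait]  node(4,2) S=107.4900 payoff=7.0000 vs cont=19.9967 → 19.9967 [wait]  node(4,3) S=147.4687 payoff=0.0000 vs cont=6.7310 → 6.7310 [wait]  node(4,4) S=202.3168 payoff=0.0000 vs cont=1.0734 → 1.0734 [wait]  ⇒ S*(4)=-
t_3: node(3,0) S=66.8914 payoff=47.5986 vs cont=48.8028 → 48.8028 [wait]  node(3,1) S=91.7703 payoff=22.7197 vs cont=30.1102 → 30.1102 [wait]  node(3,2) S=125.9024 payoff=0.0000 vs cont=13.9129 → 13.9129 [wait]  node(3,3) S=172.7293 payoff=0.0000 vs cont=4.1423 → 4.1423 [wait]  ⇒ S*(3)=-
t_2: node(2,0) S=78.3495 payoff=36.1405 vs cont=40.1612 → 40.1612 [wait]  node(2,1) S=107.4900 payoff=7.0000 vs cont=22.6629 → 22.6629 [wait]  node(2,2) S=147.4687 payoff=0.0000 vs cont=9.4348 → 9.4348 [wait]  ⇒ S*(2)=-
t_1: node(1,0) S=91.7703 payoff=22.7197 vs cont=32.0903 → 32.0903 [wait]  node(1,1) S=125.9024 payoff=0.0000 vs cont=16.5873 → 16.5873 [wait]  ⇒ S*(1)=-
t_0: node(0,0) S=107.4900 payoff=7.0000 vs cont=24.9513 → 24.9513 [wait]  ⇒ S*(0)=-

price = 24.9513
boundary = - - - - - 48.7571 57.1090 66.8914 57.1090
tree:
24.9513
32.0903 16.5873
40.1612 22.6629 9.4348
48.8028 30.1102 13.9129 4.1423
57.5057 38.7419 19.9967 6.7310 1.0734
65.7329 48.0786 27.8481 10.7433 1.9764 0.0000
72.8633 57.3810 37.2946 16.7425 3.6392 0.0000 0.0000
78.9509 65.7329 47.5986 25.2319 6.7010 0.0000 0.0000 0.0000
84.1483 72.8633 57.3810 36.1552 12.3388 0.0000 0.0000 0.0000 0.0000
88.5855 78.9509 65.7329 47.5986 22.7197 0.0000 0.0000 0.0000 0.0000 0.0000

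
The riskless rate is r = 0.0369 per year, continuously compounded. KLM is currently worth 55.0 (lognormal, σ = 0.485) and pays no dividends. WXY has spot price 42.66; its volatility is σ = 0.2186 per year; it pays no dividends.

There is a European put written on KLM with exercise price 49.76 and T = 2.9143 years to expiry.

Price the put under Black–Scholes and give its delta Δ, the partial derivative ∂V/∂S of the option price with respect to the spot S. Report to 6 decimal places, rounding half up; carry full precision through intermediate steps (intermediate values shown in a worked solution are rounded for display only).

price = 11.319240
Δ = -0.253093

σ√T = 0.485·√2.9143 = 0.827959
d₁ = (ln(S/K) + (r+σ²/2)T) / (σ√T) = (ln(55.0/49.76) + (0.0369+0.485²/2)·2.9143) / 0.827959 = (0.100122 + 0.450296) / 0.827959 = 0.664788
d₂ = d₁ − σ√T = 0.664788 − 0.827959 = -0.163171
e^{−rT} = 0.898043
N(−d₁) = 0.253093,  N(−d₂) = 0.564808
Put price V = K·e^{−rT}·N(−d₂) − S·N(−d₁) = 25.239352 − 13.920112 = 11.319240
Δ = −N(−d₁) = -0.253093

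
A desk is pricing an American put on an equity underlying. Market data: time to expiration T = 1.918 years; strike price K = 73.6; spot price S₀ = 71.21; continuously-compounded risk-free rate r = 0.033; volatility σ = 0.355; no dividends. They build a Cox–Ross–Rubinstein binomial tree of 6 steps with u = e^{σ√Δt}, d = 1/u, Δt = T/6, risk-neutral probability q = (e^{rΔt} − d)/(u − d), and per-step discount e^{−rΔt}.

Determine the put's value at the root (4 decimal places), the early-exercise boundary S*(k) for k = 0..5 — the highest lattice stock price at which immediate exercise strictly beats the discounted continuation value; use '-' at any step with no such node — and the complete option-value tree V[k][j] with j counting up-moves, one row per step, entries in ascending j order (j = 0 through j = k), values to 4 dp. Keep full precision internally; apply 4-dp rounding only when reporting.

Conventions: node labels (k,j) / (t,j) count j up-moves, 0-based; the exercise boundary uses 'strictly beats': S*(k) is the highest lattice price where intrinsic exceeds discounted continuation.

params: Δt=0.31967 u=1.22227 d=0.81815 q=0.47623 e^(-rΔt)=0.98951
t_6 payoffs: 52.2436 41.6945 25.9346 2.3900 0.0000 0.0000 0.0000
t_5: node(5,0) S=26.1034 payoff=47.4966 vs cont=46.7243 → 47.4966 [stop]  node(5,1) S=38.9973 payoff=34.6027 vs cont=33.8304 → 34.6027 [stop]  node(5,2) S=58.2602 payoff=15.3398 vs cont=14.5675 → 15.3398 [stop]  node(5,3) S=87.0382 payoff=0.0000 vs cont=1.2387 → 1.2387 [wait]  node(5,4) S=130.0312 payoff=0.0000 vs cont=0.0000 → 0.0000 [wait]  node(5,5) S=194.2608 payoff=0.0000 vs cont=0.0000 → 0.0000 [wait]  ⇒ S*(5)=58.2602
t_4: node(4,0) S=31.9055 payoff=41.6945 vs cont=40.9222 → 41.6945 [stop]  node(4,1) S=47.6654 payoff=25.9346 vs cont=25.1623 → 25.9346 [stop]  node(4,2) S=71.2100 payoff=2.3900 vs cont=8.5339 → 8.5339 [wait]  node(4,3) S=106.3846 payoff=0.0000 vs cont=0.6420 → 0.6420 [wait]  node(4,4) S=158.9339 payoff=0.0000 vs cont=0.0000 → 0.0000 [wait]  ⇒ S*(4)=47.6654
t_3: node(3,0) S=38.9973 payoff=34.6027 vs cont=33.8304 → 34.6027 [stop]  node(3,1) S=58.2602 payoff=15.3398 vs cont=17.4627 → 17.4627 [wait]  node(3,2) S=87.0382 payoff=0.0000 vs cont=4.7254 → 4.7254 [wait]  node(3,3) S=130.0312 payoff=0.0000 vs cont=0.3327 → 0.3327 [wait]  ⇒ S*(3)=38.9973
t_2: node(2,0) S=47.6654 payoff=25.9346 vs cont=26.1626 → 26.1626 [wait]  node(2,1) S=71.2100 payoff=2.3900 vs cont=11.2772 → 11.2772 [wait]  node(2,2) S=106.3846 payoff=0.0000 vs cont=2.6058 → 2.6058 [wait]  ⇒ S*(2)=-
t_1: node(1,0) S=58.2602 payoff=15.3398 vs cont=18.8736 → 18.8736 [wait]  node(1,1) S=87.0382 payoff=0.0000 vs cont=7.0726 → 7.0726 [wait]  ⇒ S*(1)=-
t_0: node(0,0) S=71.2100 payoff=2.3900 vs cont=13.1145 → 13.1145 [wait]  ⇒ S*(0)=-

price = 13.1145
boundary = - - - 38.9973 47.6654 58.2602
tree:
13.1145
18.8736 7.0726
26.1626 11.2772 2.6058
34.6027 17.4627 4.7254 0.3327
41.6945 25.9346 8.5339 0.6420 0.0000
47.4966 34.6027 15.3398 1.2387 0.0000 0.0000
52.2436 41.6945 25.9346 2.3900 0.0000 0.0000 0.0000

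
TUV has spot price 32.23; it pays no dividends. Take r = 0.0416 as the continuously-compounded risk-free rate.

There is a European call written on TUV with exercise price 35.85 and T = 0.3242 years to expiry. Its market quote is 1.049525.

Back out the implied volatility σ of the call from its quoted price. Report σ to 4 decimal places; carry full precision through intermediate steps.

sigma = 0.2981

At σ = 0.2981 the Black–Scholes value reproduces the quote:
σ√T = 0.2981·√0.3242 = 0.169734
d₁ = (ln(S/K) + (r+σ²/2)T) / (σ√T) = (ln(32.23/35.85) + (0.0416+0.2981²/2)·0.3242) / 0.169734 = (-0.106446 + 0.027892) / 0.169734 = -0.462809
d₂ = d₁ − σ√T = -0.462809 − 0.169734 = -0.632543
e^{−rT} = 0.986604
N(d₁) = 0.321751,  N(d₂) = 0.263516
V = S·N(d₁) − K·e^{−rT}·N(d₂) = 10.370023 − 9.320498 = 1.049525 (the quoted price), and the Black–Scholes price is strictly increasing in σ, so σ is unique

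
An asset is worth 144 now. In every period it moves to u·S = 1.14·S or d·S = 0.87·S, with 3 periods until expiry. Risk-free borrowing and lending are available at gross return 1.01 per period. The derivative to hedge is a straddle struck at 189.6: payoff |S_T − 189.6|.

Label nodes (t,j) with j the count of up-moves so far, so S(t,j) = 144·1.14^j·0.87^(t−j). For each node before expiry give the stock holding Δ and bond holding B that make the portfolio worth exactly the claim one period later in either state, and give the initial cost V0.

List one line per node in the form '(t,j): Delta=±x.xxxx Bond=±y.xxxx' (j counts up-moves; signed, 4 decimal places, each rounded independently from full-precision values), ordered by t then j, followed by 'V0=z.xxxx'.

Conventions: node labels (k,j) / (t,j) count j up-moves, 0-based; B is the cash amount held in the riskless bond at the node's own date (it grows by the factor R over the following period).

(0,0): Delta=-0.6781 Bond=144.0963
(1,0): Delta=-1.0000 Bond=185.8641
(1,1): Delta=-0.4500 Bond=108.0908
(2,0): Delta=-1.0000 Bond=187.7228
(2,1): Delta=-1.0000 Bond=187.7228
(2,2): Delta=-0.0602 Bond=36.2315
V0=46.4490

Since d<R<u, set p* = (R−d)/(u−d) = 0.5185; price each node as the discounted p*-expectation of its children.
At maturity the claim pays: V(3,0)=94.7756, V(3,1)=65.3473, V(3,2)=26.7861, V(3,3)=23.7423
Node (2,0) S=108.9936: V=(p*·65.3473+(1−p*)·94.7756)/1.01=78.7292; Δ=(65.3473−94.7756)/(124.2527−94.8244)=-1.0000; B=V−Δ·S=187.7228
Node (2,1) S=142.8192: V=(p*·26.7861+(1−p*)·65.3473)/1.01=44.9036; Δ=(26.7861−65.3473)/(162.8139−124.2527)=-1.0000; B=V−Δ·S=187.7228
Node (2,2) S=187.1424: V=(p*·23.7423+(1−p*)·26.7861)/1.01=24.9583; Δ=(23.7423−26.7861)/(213.3423−162.8139)=-0.0602; B=V−Δ·S=36.2315
Node (1,0) S=125.2800: V=(p*·44.9036+(1−p*)·78.7292)/1.01=60.5841; Δ=(44.9036−78.7292)/(142.8192−108.9936)=-1.0000; B=V−Δ·S=185.8641
Node (1,1) S=164.1600: V=(p*·24.9583+(1−p*)·44.9036)/1.01=34.2194; Δ=(24.9583−44.9036)/(187.1424−142.8192)=-0.4500; B=V−Δ·S=108.0908
Node (0,0) S=144.0000: V=(p*·34.2194+(1−p*)·60.5841)/1.01=46.4490; Δ=(34.2194−60.5841)/(164.1600−125.2800)=-0.6781; B=V−Δ·S=144.0963
As a check, the time-0 holding Δ(0,0)·S0 + B(0,0) comes to 46.4490 — exactly V0.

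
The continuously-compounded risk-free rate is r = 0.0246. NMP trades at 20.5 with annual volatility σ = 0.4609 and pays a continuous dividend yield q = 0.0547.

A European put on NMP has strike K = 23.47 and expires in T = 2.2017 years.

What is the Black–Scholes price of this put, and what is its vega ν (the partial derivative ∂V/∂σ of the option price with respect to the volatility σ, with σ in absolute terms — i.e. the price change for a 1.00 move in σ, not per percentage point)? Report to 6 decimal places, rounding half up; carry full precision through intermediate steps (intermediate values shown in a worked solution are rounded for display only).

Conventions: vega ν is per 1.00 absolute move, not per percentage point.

price = 7.659137
ν = 10.746220

σ√T = 0.4609·√2.2017 = 0.683889
d₁ = (ln(S/K) + (r−q+σ²/2)T) / (σ√T) = (ln(20.5/23.47) + (0.0246−0.0547+0.4609²/2)·2.2017) / 0.683889 = (-0.135298 + 0.167581) / 0.683889 = 0.047205
d₂ = d₁ − σ√T = 0.047205 − 0.683889 = -0.636684
e^{−rT} = 0.947279
e^{−qT} = 0.886536
N(−d₁) = 0.481175,  N(−d₂) = 0.737835
Put price V = K·e^{−rT}·N(−d₂) − S·e^{−qT}·N(−d₁) = 16.404010 − 8.744872 = 7.659137
φ(d₁) = (1/√(2π))·e^{−d₁²/2} = 0.398498
ν = S·e^{−qT}·φ(d₁)·√T = 10.746220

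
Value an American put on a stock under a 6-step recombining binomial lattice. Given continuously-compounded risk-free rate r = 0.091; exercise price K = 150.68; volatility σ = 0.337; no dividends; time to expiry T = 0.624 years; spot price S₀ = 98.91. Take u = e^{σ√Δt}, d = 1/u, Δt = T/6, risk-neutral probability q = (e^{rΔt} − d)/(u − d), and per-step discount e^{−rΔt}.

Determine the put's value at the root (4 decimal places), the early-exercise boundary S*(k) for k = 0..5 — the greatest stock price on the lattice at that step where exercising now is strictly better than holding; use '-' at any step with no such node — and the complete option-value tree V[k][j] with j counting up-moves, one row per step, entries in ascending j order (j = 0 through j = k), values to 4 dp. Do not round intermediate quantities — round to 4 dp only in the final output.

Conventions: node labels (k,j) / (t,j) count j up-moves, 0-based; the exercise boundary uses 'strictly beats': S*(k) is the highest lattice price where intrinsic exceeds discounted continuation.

params: Δt=0.10400 u=1.11480 d=0.89702 q=0.51652 e^(-rΔt)=0.99058
t_6 payoffs: 99.1515 86.6409 71.0929 51.7700 27.7557 0.0000 0.0000
t_5: node(5,0) S=57.4442 payoff=93.2358 vs cont=91.8165 → 93.2358 [stop]  node(5,1) S=71.3911 payoff=79.2889 vs cont=77.8696 → 79.2889 [stop]  node(5,2) S=88.7241 payoff=61.9559 vs cont=60.5366 → 61.9559 [stop]  node(5,3) S=110.2653 payoff=40.4147 vs cont=38.9954 → 40.4147 [stop]  node(5,4) S=137.0366 payoff=13.6434 vs cont=13.2930 → 13.6434 [stop]  node(5,5) S=170.3077 payoff=0.0000 vs cont=0.0000 → 0.0000 [wait]  ⇒ S*(5)=137.0366
t_4: node(4,0) S=64.0391 payoff=86.6409 vs cont=85.2216 → 86.6409 [stop]  node(4,1) S=79.5871 payoff=71.0929 vs cont=69.6736 → 71.0929 [stop]  node(4,2) S=98.9100 payoff=51.7700 vs cont=50.3507 → 51.7700 [stop]  node(4,3) S=122.9243 payoff=27.7557 vs cont=26.3364 → 27.7557 [stop]  node(4,4) S=152.7690 payoff=0.0000 vs cont=6.5342 → 6.5342 [wait]  ⇒ S*(4)=122.9243
t_3: node(3,0) S=71.3911 payoff=79.2889 vs cont=77.8696 → 79.2889 [stop]  node(3,1) S=88.7241 payoff=61.9559 vs cont=60.5366 → 61.9559 [stop]  node(3,2) S=110.2653 payoff=40.4147 vs cont=38.9954 → 40.4147 [stop]  node(3,3) S=137.0366 payoff=13.6434 vs cont=16.6362 → 16.6362 [wait]  ⇒ S*(3)=110.2653
t_2: node(2,0) S=79.5871 payoff=71.0929 vs cont=69.6736 → 71.0929 [stop]  node(2,1) S=98.9100 payoff=51.7700 vs cont=50.3507 → 51.7700 [stop]  node(2,2) S=122.9243 payoff=27.7557 vs cont=27.8677 → 27.8677 [wait]  ⇒ S*(2)=98.9100
t_1: node(1,0) S=88.7241 payoff=61.9559 vs cont=60.5366 → 61.9559 [stop]  node(1,1) S=110.2653 payoff=40.4147 vs cont=39.0526 → 40.4147 [stop]  ⇒ S*(1)=110.2653
t_0: node(0,0) S=98.9100 payoff=51.7700 vs cont=50.3507 → 51.7700 [stop]  ⇒ S*(0)=98.9100

price = 51.7700
boundary = 98.9100 110.2653 98.9100 110.2653 122.9243 137.0366
tree:
51.7700
61.9559 40.4147
71.0929 51.7700 27.8677
79.2889 61.9559 40.4147 16.6362
86.6409 71.0929 51.7700 27.7557 6.5342
93.2358 79.2889 61.9559 40.4147 13.6434 0.0000
99.1515 86.6409 71.0929 51.7700 27.7557 0.0000 0.0000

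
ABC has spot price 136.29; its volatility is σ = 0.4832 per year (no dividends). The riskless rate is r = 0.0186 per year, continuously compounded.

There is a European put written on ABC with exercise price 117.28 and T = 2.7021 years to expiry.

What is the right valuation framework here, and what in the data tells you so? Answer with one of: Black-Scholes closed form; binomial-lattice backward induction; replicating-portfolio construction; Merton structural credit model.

Key observation: a European-exercise option on ABC struck at 117.28 — a GBM underlying with constant parameters — admits an analytic price: the data contain no early exercise, no discrete tree, no debt structure.

framework: Black-Scholes closed form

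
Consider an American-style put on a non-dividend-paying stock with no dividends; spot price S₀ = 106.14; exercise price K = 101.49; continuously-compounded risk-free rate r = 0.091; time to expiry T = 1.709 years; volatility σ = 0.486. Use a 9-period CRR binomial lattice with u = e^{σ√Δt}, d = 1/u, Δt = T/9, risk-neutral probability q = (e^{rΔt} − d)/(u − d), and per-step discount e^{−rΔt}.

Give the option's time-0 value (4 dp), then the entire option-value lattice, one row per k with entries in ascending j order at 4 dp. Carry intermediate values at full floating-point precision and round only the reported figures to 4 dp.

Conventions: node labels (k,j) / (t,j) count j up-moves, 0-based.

price = 17.8038
tree:
17.8038
24.9794 10.9140
34.1204 16.2845 5.6712
45.2619 23.6540 9.1371 2.2387
55.9934 33.3066 14.3753 3.9698 0.5032
64.6768 45.2619 21.9576 6.9365 1.0002 0.0000
71.7029 55.9934 32.3036 11.8912 1.9879 0.0000 0.0000
77.3880 64.6768 45.2619 19.8670 3.9510 0.0000 0.0000 0.0000
81.9880 71.7029 55.9934 31.9990 7.8527 0.0000 0.0000 0.0000 0.0000
85.7101 77.3880 64.6768 45.2619 15.6076 0.0000 0.0000 0.0000 0.0000 0.0000

Δt=0.18989  u=1.23588  d=0.80914  q=0.48810  discount=0.98287
step 9 (expiry): payoffs max(K−S,0) = 85.7101 77.3880 64.6768 45.2619 15.6076 0.0000 0.0000 0.0000 0.0000 0.0000
k=8: (k=8,j=0): S=19.5020, K−S=81.9880, hold=80.2494 ⇒ V=81.9880 exercise | (k=8,j=1): S=29.7871, K−S=71.7029, hold=69.9642 ⇒ V=71.7029 exercise | (k=8,j=2): S=45.4966, K−S=55.9934, hold=54.2548 ⇒ V=55.9934 exercise | (k=8,j=3): S=69.4910, K−S=31.9990, hold=30.2603 ⇒ V=31.9990 exercise | (k=8,j=4): S=106.1400, K−S=0.0000, hold=7.8527 ⇒ V=7.8527 continue | (k=8,j=5): S=162.1173, K−S=0.0000, hold=0.0000 ⇒ V=0.0000 continue | (k=8,j=6): S=247.6165, K−S=0.0000, hold=0.0000 ⇒ V=0.0000 continue | (k=8,j=7): S=378.2072, K−S=0.0000, hold=0.0000 ⇒ V=0.0000 continue | (k=8,j=8): S=577.6703, K−S=0.0000, hold=0.0000 ⇒ V=0.0000 continue
k=7: (k=7,j=0): S=24.1020, K−S=77.3880, hold=75.6493 ⇒ V=77.3880 exercise | (k=7,j=1): S=36.8132, K−S=64.6768, hold=62.9381 ⇒ V=64.6768 exercise | (k=7,j=2): S=56.2281, K−S=45.2619, hold=43.5232 ⇒ V=45.2619 exercise | (k=7,j=3): S=85.8824, K−S=15.6076, hold=19.8670 ⇒ V=19.8670 continue | (k=7,j=4): S=131.1759, K−S=0.0000, hold=3.9510 ⇒ V=3.9510 continue | (k=7,j=5): S=200.3570, K−S=0.0000, hold=0.0000 ⇒ V=0.0000 continue | (k=7,j=6): S=306.0234, K−S=0.0000, hold=0.0000 ⇒ V=0.0000 continue | (k=7,j=7): S=467.4174, K−S=0.0000, hold=0.0000 ⇒ V=0.0000 continue
k=6: (k=6,j=0): S=29.7871, K−S=71.7029, hold=69.9642 ⇒ V=71.7029 exercise | (k=6,j=1): S=45.4966, K−S=55.9934, hold=54.2548 ⇒ V=55.9934 exercise | (k=6,j=2): S=69.4910, K−S=31.9990, hold=32.3036 ⇒ V=32.3036 continue | (k=6,j=3): S=106.1400, K−S=0.0000, hold=11.8912 ⇒ V=11.8912 continue | (k=6,j=4): S=162.1173, K−S=0.0000, hold=1.9879 ⇒ V=1.9879 continue | (k=6,j=5): S=247.6165, K−S=0.0000, hold=0.0000 ⇒ V=0.0000 continue | (k=6,j=6): S=378.2072, K−S=0.0000, hold=0.0000 ⇒ V=0.0000 continue
k=5: (k=5,j=0): S=36.8132, K−S=64.6768, hold=62.9381 ⇒ V=64.6768 exercise | (k=5,j=1): S=56.2281, K−S=45.2619, hold=43.6694 ⇒ V=45.2619 exercise | (k=5,j=2): S=85.8824, K−S=15.6076, hold=21.9576 ⇒ V=21.9576 continue | (k=5,j=3): S=131.1759, K−S=0.0000, hold=6.9365 ⇒ V=6.9365 continue | (k=5,j=4): S=200.3570, K−S=0.0000, hold=1.0002 ⇒ V=1.0002 continue | (k=5,j=5): S=306.0234, K−S=0.0000, hold=0.0000 ⇒ V=0.0000 continue
k=4: (k=4,j=0): S=45.4966, K−S=55.9934, hold=54.2548 ⇒ V=55.9934 exercise | (k=4,j=1): S=69.4910, K−S=31.9990, hold=33.3066 ⇒ V=33.3066 continue | (k=4,j=2): S=106.1400, K−S=0.0000, hold=14.3753 ⇒ V=14.3753 continue | (k=4,j=3): S=162.1173, K−S=0.0000, hold=3.9698 ⇒ V=3.9698 continue | (k=4,j=4): S=247.6165, K−S=0.0000, hold=0.5032 ⇒ V=0.5032 continue
k=3: (k=3,j=0): S=56.2281, K−S=45.2619, hold=44.1505 ⇒ V=45.2619 exercise | (k=3,j=1): S=85.8824, K−S=15.6076, hold=23.6540 ⇒ V=23.6540 continue | (k=3,j=2): S=131.1759, K−S=0.0000, hold=9.1371 ⇒ V=9.1371 continue | (k=3,j=3): S=200.3570, K−S=0.0000, hold=2.2387 ⇒ V=2.2387 continue
k=2: (k=2,j=0): S=69.4910, K−S=31.9990, hold=34.1204 ⇒ V=34.1204 continue | (k=2,j=1): S=106.1400, K−S=0.0000, hold=16.2845 ⇒ V=16.2845 continue | (k=2,j=2): S=162.1173, K−S=0.0000, hold=5.6712 ⇒ V=5.6712 continue
k=1: (k=1,j=0): S=85.8824, K−S=15.6076, hold=24.9794 ⇒ V=24.9794 continue | (k=1,j=1): S=131.1759, K−S=0.0000, hold=10.9140 ⇒ V=10.9140 continue
k=0: (k=0,j=0): S=106.1400, K−S=0.0000, hold=17.8038 ⇒ V=17.8038 continue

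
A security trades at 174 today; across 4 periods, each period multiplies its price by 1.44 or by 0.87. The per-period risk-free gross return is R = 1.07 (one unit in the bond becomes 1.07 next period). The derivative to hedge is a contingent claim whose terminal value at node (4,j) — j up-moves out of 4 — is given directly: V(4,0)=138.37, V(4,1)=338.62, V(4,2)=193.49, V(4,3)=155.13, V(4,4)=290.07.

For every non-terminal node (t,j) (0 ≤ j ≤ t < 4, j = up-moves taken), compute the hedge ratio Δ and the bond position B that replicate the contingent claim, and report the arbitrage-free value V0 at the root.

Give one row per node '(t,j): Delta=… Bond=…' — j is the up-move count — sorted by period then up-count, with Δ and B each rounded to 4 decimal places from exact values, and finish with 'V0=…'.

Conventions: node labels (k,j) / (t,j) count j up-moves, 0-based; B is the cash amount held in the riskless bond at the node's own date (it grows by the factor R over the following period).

The replicating-portfolio and risk-neutral prices coincide; use p* = (1.07−0.87)/(1.44−0.87) = 0.3509 for the latter.
Terminal payoffs: V(4,0)=138.3700, V(4,1)=338.6200, V(4,2)=193.4900, V(4,3)=155.1300, V(4,4)=290.0700
(3,0): S=114.5795. Δ = (V_up−V_dn)/(S_up−S_dn) = (338.6200−138.3700)/(164.9945−99.6842) = 3.0661. V = [p*·338.6200 + (1−p*)·138.3700]/1.07 = 194.9843. B = V − Δ·S = -156.3315.
(3,1): S=189.6489. Δ = (V_up−V_dn)/(S_up−S_dn) = (193.4900−338.6200)/(273.0944−164.9945) = -1.3426. V = [p*·193.4900 + (1−p*)·338.6200]/1.07 = 268.8759. B = V − Δ·S = 523.4899.
(3,2): S=313.9016. Δ = (V_up−V_dn)/(S_up−S_dn) = (155.1300−193.4900)/(452.0183−273.0944) = -0.2144. V = [p*·155.1300 + (1−p*)·193.4900]/1.07 = 168.2527. B = V − Δ·S = 235.5509.
(3,3): S=519.5612. Δ = (V_up−V_dn)/(S_up−S_dn) = (290.0700−155.1300)/(748.1682−452.0183) = 0.4556. V = [p*·290.0700 + (1−p*)·155.1300]/1.07 = 189.2312. B = V − Δ·S = -47.5057.
(2,0): S=131.7006. Δ = (V_up−V_dn)/(S_up−S_dn) = (268.8759−194.9843)/(189.6489−114.5795) = 0.9843. V = [p*·268.8759 + (1−p*)·194.9843]/1.07 = 206.4590. B = V − Δ·S = 76.8246.
(2,1): S=217.9872. Δ = (V_up−V_dn)/(S_up−S_dn) = (168.2527−268.8759)/(313.9016−189.6489) = -0.8098. V = [p*·168.2527 + (1−p*)·268.8759]/1.07 = 218.2892. B = V − Δ·S = 394.8212.
(2,2): S=360.8064. Δ = (V_up−V_dn)/(S_up−S_dn) = (189.2312−168.2527)/(519.5612−313.9016) = 0.1020. V = [p*·189.2312 + (1−p*)·168.2527]/1.07 = 164.1248. B = V − Δ·S = 127.3204.
(1,0): S=151.3800. Δ = (V_up−V_dn)/(S_up−S_dn) = (218.2892−206.4590)/(217.9872−131.7006) = 0.1371. V = [p*·218.2892 + (1−p*)·206.4590]/1.07 = 196.8317. B = V − Δ·S = 176.0770.
(1,1): S=250.5600. Δ = (V_up−V_dn)/(S_up−S_dn) = (164.1248−218.2892)/(360.8064−217.9872) = -0.3793. V = [p*·164.1248 + (1−p*)·218.2892]/1.07 = 186.2469. B = V − Δ·S = 281.2722.
(0,0): S=174.0000. Δ = (V_up−V_dn)/(S_up−S_dn) = (186.2469−196.8317)/(250.5600−151.3800) = -0.1067. V = [p*·186.2469 + (1−p*)·196.8317]/1.07 = 180.4839. B = V − Δ·S = 199.0538.
As a check, the time-0 holding Δ(0,0)·S0 + B(0,0) comes to 180.4839 — exactly V0.

(0,0): Delta=-0.1067 Bond=199.0538
(1,0): Delta=0.1371 Bond=176.0770
(1,1): Delta=-0.3793 Bond=281.2722
(2,0): Delta=0.9843 Bond=76.8246
(2,1): Delta=-0.8098 Bond=394.8212
(2,2): Delta=0.1020 Bond=127.3204
(3,0): Delta=3.0661 Bond=-156.3315
(3,1): Delta=-1.3426 Bond=523.4899
(3,2): Delta=-0.2144 Bond=235.5509
(3,3): Delta=0.4556 Bond=-47.5057
V0=180.4839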